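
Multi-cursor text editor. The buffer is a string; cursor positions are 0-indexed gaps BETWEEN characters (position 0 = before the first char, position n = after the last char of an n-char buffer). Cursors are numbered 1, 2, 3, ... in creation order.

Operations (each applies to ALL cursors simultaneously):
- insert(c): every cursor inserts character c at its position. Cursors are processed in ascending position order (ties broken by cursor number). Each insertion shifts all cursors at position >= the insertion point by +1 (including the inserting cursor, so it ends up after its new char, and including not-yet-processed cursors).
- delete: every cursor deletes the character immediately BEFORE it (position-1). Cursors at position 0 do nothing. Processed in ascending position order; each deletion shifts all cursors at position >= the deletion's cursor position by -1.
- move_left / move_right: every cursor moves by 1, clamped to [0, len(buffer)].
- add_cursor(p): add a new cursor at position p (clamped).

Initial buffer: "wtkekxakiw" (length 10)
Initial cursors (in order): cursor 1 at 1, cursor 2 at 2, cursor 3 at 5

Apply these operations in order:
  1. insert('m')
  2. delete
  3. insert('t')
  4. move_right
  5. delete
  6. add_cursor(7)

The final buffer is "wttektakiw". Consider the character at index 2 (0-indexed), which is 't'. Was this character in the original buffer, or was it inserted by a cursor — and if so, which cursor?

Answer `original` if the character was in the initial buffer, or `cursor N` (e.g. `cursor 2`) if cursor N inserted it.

Answer: cursor 2

Derivation:
After op 1 (insert('m')): buffer="wmtmkekmxakiw" (len 13), cursors c1@2 c2@4 c3@8, authorship .1.2...3.....
After op 2 (delete): buffer="wtkekxakiw" (len 10), cursors c1@1 c2@2 c3@5, authorship ..........
After op 3 (insert('t')): buffer="wtttkektxakiw" (len 13), cursors c1@2 c2@4 c3@8, authorship .1.2...3.....
After op 4 (move_right): buffer="wtttkektxakiw" (len 13), cursors c1@3 c2@5 c3@9, authorship .1.2...3.....
After op 5 (delete): buffer="wttektakiw" (len 10), cursors c1@2 c2@3 c3@6, authorship .12..3....
After op 6 (add_cursor(7)): buffer="wttektakiw" (len 10), cursors c1@2 c2@3 c3@6 c4@7, authorship .12..3....
Authorship (.=original, N=cursor N): . 1 2 . . 3 . . . .
Index 2: author = 2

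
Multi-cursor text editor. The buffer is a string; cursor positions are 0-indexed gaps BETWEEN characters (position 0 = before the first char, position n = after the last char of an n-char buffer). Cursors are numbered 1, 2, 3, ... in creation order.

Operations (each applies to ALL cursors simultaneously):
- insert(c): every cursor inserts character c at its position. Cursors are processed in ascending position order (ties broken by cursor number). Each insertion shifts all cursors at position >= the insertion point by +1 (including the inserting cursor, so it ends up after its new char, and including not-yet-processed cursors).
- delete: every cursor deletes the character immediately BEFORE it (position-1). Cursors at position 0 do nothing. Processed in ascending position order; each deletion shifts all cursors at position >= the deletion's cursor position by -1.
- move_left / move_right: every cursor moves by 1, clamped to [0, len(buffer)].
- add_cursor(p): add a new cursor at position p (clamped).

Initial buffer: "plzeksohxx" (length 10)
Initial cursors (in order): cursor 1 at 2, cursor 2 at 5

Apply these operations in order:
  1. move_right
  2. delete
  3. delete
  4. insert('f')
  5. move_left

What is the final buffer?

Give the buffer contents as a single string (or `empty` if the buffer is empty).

Answer: pfefohxx

Derivation:
After op 1 (move_right): buffer="plzeksohxx" (len 10), cursors c1@3 c2@6, authorship ..........
After op 2 (delete): buffer="plekohxx" (len 8), cursors c1@2 c2@4, authorship ........
After op 3 (delete): buffer="peohxx" (len 6), cursors c1@1 c2@2, authorship ......
After op 4 (insert('f')): buffer="pfefohxx" (len 8), cursors c1@2 c2@4, authorship .1.2....
After op 5 (move_left): buffer="pfefohxx" (len 8), cursors c1@1 c2@3, authorship .1.2....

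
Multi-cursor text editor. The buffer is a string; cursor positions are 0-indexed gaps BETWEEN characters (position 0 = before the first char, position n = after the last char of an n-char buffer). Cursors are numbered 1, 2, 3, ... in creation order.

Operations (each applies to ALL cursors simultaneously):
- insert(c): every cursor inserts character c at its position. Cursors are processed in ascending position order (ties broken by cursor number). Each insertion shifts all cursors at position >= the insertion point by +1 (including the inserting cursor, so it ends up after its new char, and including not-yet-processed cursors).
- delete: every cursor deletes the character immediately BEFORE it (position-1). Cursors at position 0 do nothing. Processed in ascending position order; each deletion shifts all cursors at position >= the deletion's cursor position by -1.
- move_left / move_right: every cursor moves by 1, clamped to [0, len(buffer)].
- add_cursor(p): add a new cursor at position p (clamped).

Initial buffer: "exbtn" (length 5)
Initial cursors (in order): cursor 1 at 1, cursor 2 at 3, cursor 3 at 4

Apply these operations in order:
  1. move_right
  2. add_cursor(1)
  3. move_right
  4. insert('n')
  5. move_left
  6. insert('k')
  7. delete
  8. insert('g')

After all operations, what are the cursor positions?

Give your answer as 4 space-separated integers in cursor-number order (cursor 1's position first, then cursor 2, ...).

After op 1 (move_right): buffer="exbtn" (len 5), cursors c1@2 c2@4 c3@5, authorship .....
After op 2 (add_cursor(1)): buffer="exbtn" (len 5), cursors c4@1 c1@2 c2@4 c3@5, authorship .....
After op 3 (move_right): buffer="exbtn" (len 5), cursors c4@2 c1@3 c2@5 c3@5, authorship .....
After op 4 (insert('n')): buffer="exnbntnnn" (len 9), cursors c4@3 c1@5 c2@9 c3@9, authorship ..4.1..23
After op 5 (move_left): buffer="exnbntnnn" (len 9), cursors c4@2 c1@4 c2@8 c3@8, authorship ..4.1..23
After op 6 (insert('k')): buffer="exknbkntnnkkn" (len 13), cursors c4@3 c1@6 c2@12 c3@12, authorship ..44.11..2233
After op 7 (delete): buffer="exnbntnnn" (len 9), cursors c4@2 c1@4 c2@8 c3@8, authorship ..4.1..23
After op 8 (insert('g')): buffer="exgnbgntnnggn" (len 13), cursors c4@3 c1@6 c2@12 c3@12, authorship ..44.11..2233

Answer: 6 12 12 3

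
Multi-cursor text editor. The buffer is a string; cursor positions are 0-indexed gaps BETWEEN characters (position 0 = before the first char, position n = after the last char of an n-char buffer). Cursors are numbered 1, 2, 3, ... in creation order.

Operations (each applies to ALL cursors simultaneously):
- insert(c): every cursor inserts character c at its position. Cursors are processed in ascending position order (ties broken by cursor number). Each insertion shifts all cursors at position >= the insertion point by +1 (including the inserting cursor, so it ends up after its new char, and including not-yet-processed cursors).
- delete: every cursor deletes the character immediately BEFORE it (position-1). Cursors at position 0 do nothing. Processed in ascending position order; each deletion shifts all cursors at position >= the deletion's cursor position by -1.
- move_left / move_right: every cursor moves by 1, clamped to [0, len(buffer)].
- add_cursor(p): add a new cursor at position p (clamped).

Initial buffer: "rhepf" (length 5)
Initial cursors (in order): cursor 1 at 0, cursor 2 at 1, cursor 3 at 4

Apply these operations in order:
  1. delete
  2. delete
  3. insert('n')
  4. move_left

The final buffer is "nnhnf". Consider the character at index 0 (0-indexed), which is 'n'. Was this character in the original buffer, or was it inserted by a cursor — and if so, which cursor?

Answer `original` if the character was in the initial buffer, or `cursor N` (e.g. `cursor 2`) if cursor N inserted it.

After op 1 (delete): buffer="hef" (len 3), cursors c1@0 c2@0 c3@2, authorship ...
After op 2 (delete): buffer="hf" (len 2), cursors c1@0 c2@0 c3@1, authorship ..
After op 3 (insert('n')): buffer="nnhnf" (len 5), cursors c1@2 c2@2 c3@4, authorship 12.3.
After op 4 (move_left): buffer="nnhnf" (len 5), cursors c1@1 c2@1 c3@3, authorship 12.3.
Authorship (.=original, N=cursor N): 1 2 . 3 .
Index 0: author = 1

Answer: cursor 1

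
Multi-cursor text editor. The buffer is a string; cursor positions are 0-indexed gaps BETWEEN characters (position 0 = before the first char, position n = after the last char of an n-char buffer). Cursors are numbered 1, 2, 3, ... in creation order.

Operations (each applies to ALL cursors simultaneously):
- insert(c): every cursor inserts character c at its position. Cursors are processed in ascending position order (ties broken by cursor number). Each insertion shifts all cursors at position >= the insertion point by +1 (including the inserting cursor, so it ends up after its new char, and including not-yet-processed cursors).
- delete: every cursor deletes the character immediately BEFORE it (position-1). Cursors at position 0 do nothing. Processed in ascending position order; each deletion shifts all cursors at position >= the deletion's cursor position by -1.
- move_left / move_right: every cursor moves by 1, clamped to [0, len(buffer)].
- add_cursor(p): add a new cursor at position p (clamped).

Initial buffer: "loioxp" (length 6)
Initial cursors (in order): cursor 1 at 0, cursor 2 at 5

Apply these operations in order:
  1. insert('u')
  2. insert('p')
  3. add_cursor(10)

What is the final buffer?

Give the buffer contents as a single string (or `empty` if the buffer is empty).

After op 1 (insert('u')): buffer="uloioxup" (len 8), cursors c1@1 c2@7, authorship 1.....2.
After op 2 (insert('p')): buffer="uploioxupp" (len 10), cursors c1@2 c2@9, authorship 11.....22.
After op 3 (add_cursor(10)): buffer="uploioxupp" (len 10), cursors c1@2 c2@9 c3@10, authorship 11.....22.

Answer: uploioxupp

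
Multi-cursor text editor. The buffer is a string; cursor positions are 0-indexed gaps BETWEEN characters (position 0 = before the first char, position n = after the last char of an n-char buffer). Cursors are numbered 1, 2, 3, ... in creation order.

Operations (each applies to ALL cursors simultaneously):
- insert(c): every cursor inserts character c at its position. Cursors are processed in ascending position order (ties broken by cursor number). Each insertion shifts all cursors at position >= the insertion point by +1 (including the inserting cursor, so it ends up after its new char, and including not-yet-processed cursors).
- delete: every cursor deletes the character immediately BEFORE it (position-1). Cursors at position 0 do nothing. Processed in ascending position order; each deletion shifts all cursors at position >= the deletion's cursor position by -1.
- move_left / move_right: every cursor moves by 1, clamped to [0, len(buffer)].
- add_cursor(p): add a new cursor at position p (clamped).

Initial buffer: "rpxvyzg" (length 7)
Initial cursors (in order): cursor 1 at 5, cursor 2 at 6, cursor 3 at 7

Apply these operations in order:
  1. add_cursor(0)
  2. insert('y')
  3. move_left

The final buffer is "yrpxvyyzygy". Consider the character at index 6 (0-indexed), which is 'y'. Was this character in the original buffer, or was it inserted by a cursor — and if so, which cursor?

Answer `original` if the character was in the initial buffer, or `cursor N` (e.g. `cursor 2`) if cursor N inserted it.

Answer: cursor 1

Derivation:
After op 1 (add_cursor(0)): buffer="rpxvyzg" (len 7), cursors c4@0 c1@5 c2@6 c3@7, authorship .......
After op 2 (insert('y')): buffer="yrpxvyyzygy" (len 11), cursors c4@1 c1@7 c2@9 c3@11, authorship 4.....1.2.3
After op 3 (move_left): buffer="yrpxvyyzygy" (len 11), cursors c4@0 c1@6 c2@8 c3@10, authorship 4.....1.2.3
Authorship (.=original, N=cursor N): 4 . . . . . 1 . 2 . 3
Index 6: author = 1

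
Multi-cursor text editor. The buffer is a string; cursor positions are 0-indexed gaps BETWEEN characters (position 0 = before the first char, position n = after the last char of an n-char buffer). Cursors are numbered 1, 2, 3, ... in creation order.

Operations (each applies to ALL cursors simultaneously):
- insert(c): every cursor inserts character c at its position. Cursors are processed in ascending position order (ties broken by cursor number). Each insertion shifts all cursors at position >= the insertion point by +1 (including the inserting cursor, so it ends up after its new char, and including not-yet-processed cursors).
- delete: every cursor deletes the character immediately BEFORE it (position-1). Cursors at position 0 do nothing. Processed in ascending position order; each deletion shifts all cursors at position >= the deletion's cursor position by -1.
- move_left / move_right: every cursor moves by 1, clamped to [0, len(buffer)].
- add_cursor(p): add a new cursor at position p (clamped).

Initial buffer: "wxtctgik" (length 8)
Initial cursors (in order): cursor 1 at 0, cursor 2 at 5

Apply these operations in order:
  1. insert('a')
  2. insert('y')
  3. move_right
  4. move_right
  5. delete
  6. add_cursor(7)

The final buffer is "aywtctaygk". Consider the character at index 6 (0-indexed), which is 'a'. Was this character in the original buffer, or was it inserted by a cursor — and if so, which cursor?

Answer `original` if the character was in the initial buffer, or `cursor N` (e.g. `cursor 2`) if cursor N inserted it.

Answer: cursor 2

Derivation:
After op 1 (insert('a')): buffer="awxtctagik" (len 10), cursors c1@1 c2@7, authorship 1.....2...
After op 2 (insert('y')): buffer="aywxtctaygik" (len 12), cursors c1@2 c2@9, authorship 11.....22...
After op 3 (move_right): buffer="aywxtctaygik" (len 12), cursors c1@3 c2@10, authorship 11.....22...
After op 4 (move_right): buffer="aywxtctaygik" (len 12), cursors c1@4 c2@11, authorship 11.....22...
After op 5 (delete): buffer="aywtctaygk" (len 10), cursors c1@3 c2@9, authorship 11....22..
After op 6 (add_cursor(7)): buffer="aywtctaygk" (len 10), cursors c1@3 c3@7 c2@9, authorship 11....22..
Authorship (.=original, N=cursor N): 1 1 . . . . 2 2 . .
Index 6: author = 2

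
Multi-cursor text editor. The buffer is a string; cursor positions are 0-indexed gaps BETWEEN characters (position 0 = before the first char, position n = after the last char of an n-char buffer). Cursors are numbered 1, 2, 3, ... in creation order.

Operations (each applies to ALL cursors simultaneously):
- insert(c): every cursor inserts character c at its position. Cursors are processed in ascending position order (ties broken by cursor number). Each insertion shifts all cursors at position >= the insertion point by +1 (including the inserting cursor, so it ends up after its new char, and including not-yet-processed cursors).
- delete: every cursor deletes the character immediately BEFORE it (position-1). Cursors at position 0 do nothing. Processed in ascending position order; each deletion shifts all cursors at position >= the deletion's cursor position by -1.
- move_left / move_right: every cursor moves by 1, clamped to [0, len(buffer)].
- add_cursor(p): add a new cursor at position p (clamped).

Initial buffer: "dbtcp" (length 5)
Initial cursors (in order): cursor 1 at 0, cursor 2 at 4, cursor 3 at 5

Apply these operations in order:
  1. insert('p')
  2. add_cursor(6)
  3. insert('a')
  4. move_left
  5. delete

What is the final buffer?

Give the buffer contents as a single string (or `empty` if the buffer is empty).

After op 1 (insert('p')): buffer="pdbtcppp" (len 8), cursors c1@1 c2@6 c3@8, authorship 1....2.3
After op 2 (add_cursor(6)): buffer="pdbtcppp" (len 8), cursors c1@1 c2@6 c4@6 c3@8, authorship 1....2.3
After op 3 (insert('a')): buffer="padbtcpaappa" (len 12), cursors c1@2 c2@9 c4@9 c3@12, authorship 11....224.33
After op 4 (move_left): buffer="padbtcpaappa" (len 12), cursors c1@1 c2@8 c4@8 c3@11, authorship 11....224.33
After op 5 (delete): buffer="adbtcapa" (len 8), cursors c1@0 c2@5 c4@5 c3@7, authorship 1....4.3

Answer: adbtcapa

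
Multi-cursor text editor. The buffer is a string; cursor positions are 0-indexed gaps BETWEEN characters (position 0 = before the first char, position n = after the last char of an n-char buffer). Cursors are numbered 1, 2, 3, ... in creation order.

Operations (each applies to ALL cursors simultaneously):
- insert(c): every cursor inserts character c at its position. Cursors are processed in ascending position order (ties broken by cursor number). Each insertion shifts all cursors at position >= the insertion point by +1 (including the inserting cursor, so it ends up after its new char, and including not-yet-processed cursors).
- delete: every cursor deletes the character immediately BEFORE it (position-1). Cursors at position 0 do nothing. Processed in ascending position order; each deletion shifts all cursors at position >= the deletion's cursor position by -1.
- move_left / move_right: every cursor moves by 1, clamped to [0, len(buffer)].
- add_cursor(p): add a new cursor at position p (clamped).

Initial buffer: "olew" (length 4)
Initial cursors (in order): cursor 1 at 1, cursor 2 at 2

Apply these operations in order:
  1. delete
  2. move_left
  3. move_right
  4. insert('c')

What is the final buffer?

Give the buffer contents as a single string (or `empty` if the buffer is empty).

After op 1 (delete): buffer="ew" (len 2), cursors c1@0 c2@0, authorship ..
After op 2 (move_left): buffer="ew" (len 2), cursors c1@0 c2@0, authorship ..
After op 3 (move_right): buffer="ew" (len 2), cursors c1@1 c2@1, authorship ..
After op 4 (insert('c')): buffer="eccw" (len 4), cursors c1@3 c2@3, authorship .12.

Answer: eccw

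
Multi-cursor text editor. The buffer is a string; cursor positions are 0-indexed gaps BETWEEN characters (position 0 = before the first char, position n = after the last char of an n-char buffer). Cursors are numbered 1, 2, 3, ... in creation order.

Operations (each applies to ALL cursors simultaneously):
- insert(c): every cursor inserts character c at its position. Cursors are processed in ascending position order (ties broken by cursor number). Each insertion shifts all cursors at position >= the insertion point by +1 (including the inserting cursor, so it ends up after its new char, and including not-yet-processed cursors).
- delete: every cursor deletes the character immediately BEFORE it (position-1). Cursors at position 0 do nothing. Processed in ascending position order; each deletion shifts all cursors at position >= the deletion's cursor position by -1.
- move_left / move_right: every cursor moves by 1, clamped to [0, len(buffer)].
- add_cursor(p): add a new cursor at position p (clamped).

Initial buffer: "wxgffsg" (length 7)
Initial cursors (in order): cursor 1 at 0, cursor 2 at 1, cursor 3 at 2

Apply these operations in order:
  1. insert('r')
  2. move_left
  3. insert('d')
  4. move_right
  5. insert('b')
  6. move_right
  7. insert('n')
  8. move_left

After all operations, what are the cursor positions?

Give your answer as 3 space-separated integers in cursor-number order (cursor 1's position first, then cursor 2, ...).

Answer: 4 9 14

Derivation:
After op 1 (insert('r')): buffer="rwrxrgffsg" (len 10), cursors c1@1 c2@3 c3@5, authorship 1.2.3.....
After op 2 (move_left): buffer="rwrxrgffsg" (len 10), cursors c1@0 c2@2 c3@4, authorship 1.2.3.....
After op 3 (insert('d')): buffer="drwdrxdrgffsg" (len 13), cursors c1@1 c2@4 c3@7, authorship 11.22.33.....
After op 4 (move_right): buffer="drwdrxdrgffsg" (len 13), cursors c1@2 c2@5 c3@8, authorship 11.22.33.....
After op 5 (insert('b')): buffer="drbwdrbxdrbgffsg" (len 16), cursors c1@3 c2@7 c3@11, authorship 111.222.333.....
After op 6 (move_right): buffer="drbwdrbxdrbgffsg" (len 16), cursors c1@4 c2@8 c3@12, authorship 111.222.333.....
After op 7 (insert('n')): buffer="drbwndrbxndrbgnffsg" (len 19), cursors c1@5 c2@10 c3@15, authorship 111.1222.2333.3....
After op 8 (move_left): buffer="drbwndrbxndrbgnffsg" (len 19), cursors c1@4 c2@9 c3@14, authorship 111.1222.2333.3....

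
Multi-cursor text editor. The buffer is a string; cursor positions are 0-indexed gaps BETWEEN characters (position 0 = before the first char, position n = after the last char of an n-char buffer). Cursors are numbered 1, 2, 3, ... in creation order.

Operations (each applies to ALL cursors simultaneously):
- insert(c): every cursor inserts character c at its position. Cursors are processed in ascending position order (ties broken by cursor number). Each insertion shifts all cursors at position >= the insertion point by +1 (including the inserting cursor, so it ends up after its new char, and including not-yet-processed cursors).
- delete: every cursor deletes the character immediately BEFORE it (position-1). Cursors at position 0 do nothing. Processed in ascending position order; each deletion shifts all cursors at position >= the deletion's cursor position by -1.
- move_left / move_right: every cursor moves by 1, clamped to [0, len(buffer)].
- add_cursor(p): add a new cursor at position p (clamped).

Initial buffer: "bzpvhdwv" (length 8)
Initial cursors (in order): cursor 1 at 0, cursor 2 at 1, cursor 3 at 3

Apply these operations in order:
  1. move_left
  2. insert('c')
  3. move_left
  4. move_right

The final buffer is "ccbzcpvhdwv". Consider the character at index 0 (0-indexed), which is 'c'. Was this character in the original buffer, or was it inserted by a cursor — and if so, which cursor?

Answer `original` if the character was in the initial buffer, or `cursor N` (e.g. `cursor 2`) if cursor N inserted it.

After op 1 (move_left): buffer="bzpvhdwv" (len 8), cursors c1@0 c2@0 c3@2, authorship ........
After op 2 (insert('c')): buffer="ccbzcpvhdwv" (len 11), cursors c1@2 c2@2 c3@5, authorship 12..3......
After op 3 (move_left): buffer="ccbzcpvhdwv" (len 11), cursors c1@1 c2@1 c3@4, authorship 12..3......
After op 4 (move_right): buffer="ccbzcpvhdwv" (len 11), cursors c1@2 c2@2 c3@5, authorship 12..3......
Authorship (.=original, N=cursor N): 1 2 . . 3 . . . . . .
Index 0: author = 1

Answer: cursor 1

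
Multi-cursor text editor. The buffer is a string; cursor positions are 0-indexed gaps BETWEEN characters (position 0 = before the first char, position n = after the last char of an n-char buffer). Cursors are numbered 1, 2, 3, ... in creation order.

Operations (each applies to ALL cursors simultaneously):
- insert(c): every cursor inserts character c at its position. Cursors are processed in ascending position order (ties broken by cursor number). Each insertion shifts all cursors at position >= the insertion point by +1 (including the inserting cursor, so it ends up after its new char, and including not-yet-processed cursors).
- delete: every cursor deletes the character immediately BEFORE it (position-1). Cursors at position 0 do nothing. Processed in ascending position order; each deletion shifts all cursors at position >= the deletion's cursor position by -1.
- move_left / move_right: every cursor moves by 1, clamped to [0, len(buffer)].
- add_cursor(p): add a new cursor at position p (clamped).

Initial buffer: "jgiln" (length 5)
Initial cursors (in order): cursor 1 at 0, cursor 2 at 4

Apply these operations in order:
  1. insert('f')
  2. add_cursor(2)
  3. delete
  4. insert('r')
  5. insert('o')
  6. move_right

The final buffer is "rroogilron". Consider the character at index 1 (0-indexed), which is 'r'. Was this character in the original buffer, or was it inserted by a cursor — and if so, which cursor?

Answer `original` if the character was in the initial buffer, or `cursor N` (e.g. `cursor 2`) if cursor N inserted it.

After op 1 (insert('f')): buffer="fjgilfn" (len 7), cursors c1@1 c2@6, authorship 1....2.
After op 2 (add_cursor(2)): buffer="fjgilfn" (len 7), cursors c1@1 c3@2 c2@6, authorship 1....2.
After op 3 (delete): buffer="giln" (len 4), cursors c1@0 c3@0 c2@3, authorship ....
After op 4 (insert('r')): buffer="rrgilrn" (len 7), cursors c1@2 c3@2 c2@6, authorship 13...2.
After op 5 (insert('o')): buffer="rroogilron" (len 10), cursors c1@4 c3@4 c2@9, authorship 1313...22.
After op 6 (move_right): buffer="rroogilron" (len 10), cursors c1@5 c3@5 c2@10, authorship 1313...22.
Authorship (.=original, N=cursor N): 1 3 1 3 . . . 2 2 .
Index 1: author = 3

Answer: cursor 3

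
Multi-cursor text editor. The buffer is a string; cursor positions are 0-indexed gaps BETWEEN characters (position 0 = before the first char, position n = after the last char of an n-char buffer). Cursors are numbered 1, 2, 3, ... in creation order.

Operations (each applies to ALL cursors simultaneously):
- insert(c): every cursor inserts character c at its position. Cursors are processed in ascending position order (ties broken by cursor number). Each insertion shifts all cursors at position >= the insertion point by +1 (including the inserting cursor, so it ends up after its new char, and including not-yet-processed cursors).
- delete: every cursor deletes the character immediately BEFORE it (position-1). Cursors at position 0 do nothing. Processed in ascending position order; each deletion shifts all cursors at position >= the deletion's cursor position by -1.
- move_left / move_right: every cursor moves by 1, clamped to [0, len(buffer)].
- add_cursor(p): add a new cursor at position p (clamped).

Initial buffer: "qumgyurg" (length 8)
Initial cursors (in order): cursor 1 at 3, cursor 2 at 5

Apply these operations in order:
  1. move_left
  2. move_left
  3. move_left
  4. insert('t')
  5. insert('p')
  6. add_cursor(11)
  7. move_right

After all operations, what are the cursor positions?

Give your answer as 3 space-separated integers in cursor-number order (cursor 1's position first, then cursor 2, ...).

After op 1 (move_left): buffer="qumgyurg" (len 8), cursors c1@2 c2@4, authorship ........
After op 2 (move_left): buffer="qumgyurg" (len 8), cursors c1@1 c2@3, authorship ........
After op 3 (move_left): buffer="qumgyurg" (len 8), cursors c1@0 c2@2, authorship ........
After op 4 (insert('t')): buffer="tqutmgyurg" (len 10), cursors c1@1 c2@4, authorship 1..2......
After op 5 (insert('p')): buffer="tpqutpmgyurg" (len 12), cursors c1@2 c2@6, authorship 11..22......
After op 6 (add_cursor(11)): buffer="tpqutpmgyurg" (len 12), cursors c1@2 c2@6 c3@11, authorship 11..22......
After op 7 (move_right): buffer="tpqutpmgyurg" (len 12), cursors c1@3 c2@7 c3@12, authorship 11..22......

Answer: 3 7 12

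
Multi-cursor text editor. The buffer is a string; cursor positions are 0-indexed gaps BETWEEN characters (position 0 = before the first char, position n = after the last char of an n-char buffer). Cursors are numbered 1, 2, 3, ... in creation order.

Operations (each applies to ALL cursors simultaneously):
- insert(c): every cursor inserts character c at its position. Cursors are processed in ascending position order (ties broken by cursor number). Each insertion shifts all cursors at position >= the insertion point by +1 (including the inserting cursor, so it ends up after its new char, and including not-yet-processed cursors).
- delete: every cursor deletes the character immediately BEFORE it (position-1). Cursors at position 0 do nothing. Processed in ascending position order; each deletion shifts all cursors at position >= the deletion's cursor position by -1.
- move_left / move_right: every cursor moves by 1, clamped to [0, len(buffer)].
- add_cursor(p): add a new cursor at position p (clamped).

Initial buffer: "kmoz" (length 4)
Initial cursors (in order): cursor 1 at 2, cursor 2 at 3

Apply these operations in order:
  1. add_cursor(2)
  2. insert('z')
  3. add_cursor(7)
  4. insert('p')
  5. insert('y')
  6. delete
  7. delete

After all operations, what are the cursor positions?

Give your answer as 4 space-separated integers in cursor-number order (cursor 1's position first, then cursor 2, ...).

After op 1 (add_cursor(2)): buffer="kmoz" (len 4), cursors c1@2 c3@2 c2@3, authorship ....
After op 2 (insert('z')): buffer="kmzzozz" (len 7), cursors c1@4 c3@4 c2@6, authorship ..13.2.
After op 3 (add_cursor(7)): buffer="kmzzozz" (len 7), cursors c1@4 c3@4 c2@6 c4@7, authorship ..13.2.
After op 4 (insert('p')): buffer="kmzzppozpzp" (len 11), cursors c1@6 c3@6 c2@9 c4@11, authorship ..1313.22.4
After op 5 (insert('y')): buffer="kmzzppyyozpyzpy" (len 15), cursors c1@8 c3@8 c2@12 c4@15, authorship ..131313.222.44
After op 6 (delete): buffer="kmzzppozpzp" (len 11), cursors c1@6 c3@6 c2@9 c4@11, authorship ..1313.22.4
After op 7 (delete): buffer="kmzzozz" (len 7), cursors c1@4 c3@4 c2@6 c4@7, authorship ..13.2.

Answer: 4 6 4 7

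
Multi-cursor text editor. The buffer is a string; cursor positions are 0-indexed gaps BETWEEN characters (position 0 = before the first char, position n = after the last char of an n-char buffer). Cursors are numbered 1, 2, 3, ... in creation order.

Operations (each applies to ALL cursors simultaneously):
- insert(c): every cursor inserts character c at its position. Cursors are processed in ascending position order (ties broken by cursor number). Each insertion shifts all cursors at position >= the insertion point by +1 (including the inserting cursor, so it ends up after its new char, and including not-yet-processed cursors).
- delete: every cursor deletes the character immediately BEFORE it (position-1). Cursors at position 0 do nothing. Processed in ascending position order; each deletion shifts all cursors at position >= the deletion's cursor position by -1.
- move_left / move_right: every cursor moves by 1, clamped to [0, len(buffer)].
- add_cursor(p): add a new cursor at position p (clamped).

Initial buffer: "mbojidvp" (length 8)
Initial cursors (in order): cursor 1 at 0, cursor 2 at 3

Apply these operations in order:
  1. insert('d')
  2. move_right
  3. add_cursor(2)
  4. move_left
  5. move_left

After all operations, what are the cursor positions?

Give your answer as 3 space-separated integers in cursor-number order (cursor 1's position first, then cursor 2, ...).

Answer: 0 4 0

Derivation:
After op 1 (insert('d')): buffer="dmbodjidvp" (len 10), cursors c1@1 c2@5, authorship 1...2.....
After op 2 (move_right): buffer="dmbodjidvp" (len 10), cursors c1@2 c2@6, authorship 1...2.....
After op 3 (add_cursor(2)): buffer="dmbodjidvp" (len 10), cursors c1@2 c3@2 c2@6, authorship 1...2.....
After op 4 (move_left): buffer="dmbodjidvp" (len 10), cursors c1@1 c3@1 c2@5, authorship 1...2.....
After op 5 (move_left): buffer="dmbodjidvp" (len 10), cursors c1@0 c3@0 c2@4, authorship 1...2.....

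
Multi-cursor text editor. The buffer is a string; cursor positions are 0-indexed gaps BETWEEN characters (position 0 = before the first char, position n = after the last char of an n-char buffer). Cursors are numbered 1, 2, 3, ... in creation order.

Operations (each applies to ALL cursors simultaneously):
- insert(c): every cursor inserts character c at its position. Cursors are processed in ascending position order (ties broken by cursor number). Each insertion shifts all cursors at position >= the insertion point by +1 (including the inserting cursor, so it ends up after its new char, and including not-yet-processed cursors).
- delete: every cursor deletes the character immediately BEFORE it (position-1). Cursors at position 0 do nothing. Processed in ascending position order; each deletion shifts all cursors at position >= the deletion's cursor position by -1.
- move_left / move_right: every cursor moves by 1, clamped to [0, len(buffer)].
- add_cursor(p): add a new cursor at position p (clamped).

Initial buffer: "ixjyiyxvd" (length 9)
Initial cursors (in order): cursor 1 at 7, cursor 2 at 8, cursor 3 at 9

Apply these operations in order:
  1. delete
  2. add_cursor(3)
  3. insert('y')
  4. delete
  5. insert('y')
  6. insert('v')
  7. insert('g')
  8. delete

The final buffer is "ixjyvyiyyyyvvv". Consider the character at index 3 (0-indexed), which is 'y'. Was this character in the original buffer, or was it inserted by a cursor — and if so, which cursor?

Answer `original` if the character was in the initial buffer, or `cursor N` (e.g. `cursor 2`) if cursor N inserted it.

After op 1 (delete): buffer="ixjyiy" (len 6), cursors c1@6 c2@6 c3@6, authorship ......
After op 2 (add_cursor(3)): buffer="ixjyiy" (len 6), cursors c4@3 c1@6 c2@6 c3@6, authorship ......
After op 3 (insert('y')): buffer="ixjyyiyyyy" (len 10), cursors c4@4 c1@10 c2@10 c3@10, authorship ...4...123
After op 4 (delete): buffer="ixjyiy" (len 6), cursors c4@3 c1@6 c2@6 c3@6, authorship ......
After op 5 (insert('y')): buffer="ixjyyiyyyy" (len 10), cursors c4@4 c1@10 c2@10 c3@10, authorship ...4...123
After op 6 (insert('v')): buffer="ixjyvyiyyyyvvv" (len 14), cursors c4@5 c1@14 c2@14 c3@14, authorship ...44...123123
After op 7 (insert('g')): buffer="ixjyvgyiyyyyvvvggg" (len 18), cursors c4@6 c1@18 c2@18 c3@18, authorship ...444...123123123
After op 8 (delete): buffer="ixjyvyiyyyyvvv" (len 14), cursors c4@5 c1@14 c2@14 c3@14, authorship ...44...123123
Authorship (.=original, N=cursor N): . . . 4 4 . . . 1 2 3 1 2 3
Index 3: author = 4

Answer: cursor 4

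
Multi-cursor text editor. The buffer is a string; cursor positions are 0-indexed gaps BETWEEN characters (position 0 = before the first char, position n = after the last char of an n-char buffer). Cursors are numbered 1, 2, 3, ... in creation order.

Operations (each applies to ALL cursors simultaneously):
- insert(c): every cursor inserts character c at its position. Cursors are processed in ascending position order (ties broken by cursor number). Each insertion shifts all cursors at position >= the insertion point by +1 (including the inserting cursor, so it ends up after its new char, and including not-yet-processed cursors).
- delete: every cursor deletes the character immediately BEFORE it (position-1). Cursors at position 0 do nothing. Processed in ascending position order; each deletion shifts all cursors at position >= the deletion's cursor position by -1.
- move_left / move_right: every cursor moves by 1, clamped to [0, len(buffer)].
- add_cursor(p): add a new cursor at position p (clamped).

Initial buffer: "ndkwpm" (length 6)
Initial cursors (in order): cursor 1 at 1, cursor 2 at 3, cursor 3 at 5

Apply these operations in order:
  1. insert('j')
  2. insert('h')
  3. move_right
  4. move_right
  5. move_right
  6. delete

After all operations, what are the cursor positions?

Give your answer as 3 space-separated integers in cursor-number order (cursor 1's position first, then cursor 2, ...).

Answer: 5 8 9

Derivation:
After op 1 (insert('j')): buffer="njdkjwpjm" (len 9), cursors c1@2 c2@5 c3@8, authorship .1..2..3.
After op 2 (insert('h')): buffer="njhdkjhwpjhm" (len 12), cursors c1@3 c2@7 c3@11, authorship .11..22..33.
After op 3 (move_right): buffer="njhdkjhwpjhm" (len 12), cursors c1@4 c2@8 c3@12, authorship .11..22..33.
After op 4 (move_right): buffer="njhdkjhwpjhm" (len 12), cursors c1@5 c2@9 c3@12, authorship .11..22..33.
After op 5 (move_right): buffer="njhdkjhwpjhm" (len 12), cursors c1@6 c2@10 c3@12, authorship .11..22..33.
After op 6 (delete): buffer="njhdkhwph" (len 9), cursors c1@5 c2@8 c3@9, authorship .11..2..3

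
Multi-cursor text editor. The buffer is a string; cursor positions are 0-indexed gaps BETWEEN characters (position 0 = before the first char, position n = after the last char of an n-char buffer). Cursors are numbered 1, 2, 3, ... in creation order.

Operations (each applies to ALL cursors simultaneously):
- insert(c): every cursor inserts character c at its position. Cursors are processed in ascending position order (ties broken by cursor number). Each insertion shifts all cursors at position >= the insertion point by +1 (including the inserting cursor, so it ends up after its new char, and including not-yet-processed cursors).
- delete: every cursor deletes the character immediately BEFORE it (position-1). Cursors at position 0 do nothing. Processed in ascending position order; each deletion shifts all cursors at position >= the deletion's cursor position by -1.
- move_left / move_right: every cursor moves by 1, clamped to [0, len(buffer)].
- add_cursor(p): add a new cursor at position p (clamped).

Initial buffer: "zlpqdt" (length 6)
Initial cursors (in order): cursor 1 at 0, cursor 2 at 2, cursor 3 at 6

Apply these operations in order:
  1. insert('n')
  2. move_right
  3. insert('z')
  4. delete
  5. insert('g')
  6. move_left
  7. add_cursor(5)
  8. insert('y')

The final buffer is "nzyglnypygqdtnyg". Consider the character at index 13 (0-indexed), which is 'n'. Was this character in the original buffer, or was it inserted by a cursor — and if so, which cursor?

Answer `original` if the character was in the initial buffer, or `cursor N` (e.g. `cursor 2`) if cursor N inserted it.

After op 1 (insert('n')): buffer="nzlnpqdtn" (len 9), cursors c1@1 c2@4 c3@9, authorship 1..2....3
After op 2 (move_right): buffer="nzlnpqdtn" (len 9), cursors c1@2 c2@5 c3@9, authorship 1..2....3
After op 3 (insert('z')): buffer="nzzlnpzqdtnz" (len 12), cursors c1@3 c2@7 c3@12, authorship 1.1.2.2...33
After op 4 (delete): buffer="nzlnpqdtn" (len 9), cursors c1@2 c2@5 c3@9, authorship 1..2....3
After op 5 (insert('g')): buffer="nzglnpgqdtng" (len 12), cursors c1@3 c2@7 c3@12, authorship 1.1.2.2...33
After op 6 (move_left): buffer="nzglnpgqdtng" (len 12), cursors c1@2 c2@6 c3@11, authorship 1.1.2.2...33
After op 7 (add_cursor(5)): buffer="nzglnpgqdtng" (len 12), cursors c1@2 c4@5 c2@6 c3@11, authorship 1.1.2.2...33
After op 8 (insert('y')): buffer="nzyglnypygqdtnyg" (len 16), cursors c1@3 c4@7 c2@9 c3@15, authorship 1.11.24.22...333
Authorship (.=original, N=cursor N): 1 . 1 1 . 2 4 . 2 2 . . . 3 3 3
Index 13: author = 3

Answer: cursor 3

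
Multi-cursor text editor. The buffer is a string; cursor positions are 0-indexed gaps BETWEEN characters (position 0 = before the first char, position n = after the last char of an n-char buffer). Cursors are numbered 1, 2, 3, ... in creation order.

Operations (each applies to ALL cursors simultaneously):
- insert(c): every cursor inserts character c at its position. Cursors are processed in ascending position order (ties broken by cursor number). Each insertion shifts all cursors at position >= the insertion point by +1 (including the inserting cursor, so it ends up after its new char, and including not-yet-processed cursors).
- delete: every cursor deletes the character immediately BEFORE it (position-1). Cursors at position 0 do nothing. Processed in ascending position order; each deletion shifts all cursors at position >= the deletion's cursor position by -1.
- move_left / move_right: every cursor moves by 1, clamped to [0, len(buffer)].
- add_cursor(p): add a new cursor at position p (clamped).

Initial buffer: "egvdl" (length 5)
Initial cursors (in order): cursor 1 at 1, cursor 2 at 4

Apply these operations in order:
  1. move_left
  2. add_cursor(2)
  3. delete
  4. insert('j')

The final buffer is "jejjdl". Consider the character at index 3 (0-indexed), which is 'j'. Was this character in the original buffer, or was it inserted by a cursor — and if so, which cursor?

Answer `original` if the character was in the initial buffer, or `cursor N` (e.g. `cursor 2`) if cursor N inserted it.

After op 1 (move_left): buffer="egvdl" (len 5), cursors c1@0 c2@3, authorship .....
After op 2 (add_cursor(2)): buffer="egvdl" (len 5), cursors c1@0 c3@2 c2@3, authorship .....
After op 3 (delete): buffer="edl" (len 3), cursors c1@0 c2@1 c3@1, authorship ...
After op 4 (insert('j')): buffer="jejjdl" (len 6), cursors c1@1 c2@4 c3@4, authorship 1.23..
Authorship (.=original, N=cursor N): 1 . 2 3 . .
Index 3: author = 3

Answer: cursor 3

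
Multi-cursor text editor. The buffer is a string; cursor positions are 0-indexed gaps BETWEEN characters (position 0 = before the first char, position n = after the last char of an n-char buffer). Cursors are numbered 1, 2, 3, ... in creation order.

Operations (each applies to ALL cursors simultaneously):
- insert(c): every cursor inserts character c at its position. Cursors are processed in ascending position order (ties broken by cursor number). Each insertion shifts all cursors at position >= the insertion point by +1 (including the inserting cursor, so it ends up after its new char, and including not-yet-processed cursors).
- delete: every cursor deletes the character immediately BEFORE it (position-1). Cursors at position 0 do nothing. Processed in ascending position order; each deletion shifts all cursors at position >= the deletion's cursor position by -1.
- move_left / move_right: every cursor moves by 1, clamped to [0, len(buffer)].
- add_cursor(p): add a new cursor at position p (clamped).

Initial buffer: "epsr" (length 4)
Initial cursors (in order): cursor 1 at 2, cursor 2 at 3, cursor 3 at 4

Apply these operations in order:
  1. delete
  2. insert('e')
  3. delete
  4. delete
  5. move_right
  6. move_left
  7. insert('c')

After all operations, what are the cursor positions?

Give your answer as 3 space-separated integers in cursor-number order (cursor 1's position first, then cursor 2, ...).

Answer: 3 3 3

Derivation:
After op 1 (delete): buffer="e" (len 1), cursors c1@1 c2@1 c3@1, authorship .
After op 2 (insert('e')): buffer="eeee" (len 4), cursors c1@4 c2@4 c3@4, authorship .123
After op 3 (delete): buffer="e" (len 1), cursors c1@1 c2@1 c3@1, authorship .
After op 4 (delete): buffer="" (len 0), cursors c1@0 c2@0 c3@0, authorship 
After op 5 (move_right): buffer="" (len 0), cursors c1@0 c2@0 c3@0, authorship 
After op 6 (move_left): buffer="" (len 0), cursors c1@0 c2@0 c3@0, authorship 
After op 7 (insert('c')): buffer="ccc" (len 3), cursors c1@3 c2@3 c3@3, authorship 123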